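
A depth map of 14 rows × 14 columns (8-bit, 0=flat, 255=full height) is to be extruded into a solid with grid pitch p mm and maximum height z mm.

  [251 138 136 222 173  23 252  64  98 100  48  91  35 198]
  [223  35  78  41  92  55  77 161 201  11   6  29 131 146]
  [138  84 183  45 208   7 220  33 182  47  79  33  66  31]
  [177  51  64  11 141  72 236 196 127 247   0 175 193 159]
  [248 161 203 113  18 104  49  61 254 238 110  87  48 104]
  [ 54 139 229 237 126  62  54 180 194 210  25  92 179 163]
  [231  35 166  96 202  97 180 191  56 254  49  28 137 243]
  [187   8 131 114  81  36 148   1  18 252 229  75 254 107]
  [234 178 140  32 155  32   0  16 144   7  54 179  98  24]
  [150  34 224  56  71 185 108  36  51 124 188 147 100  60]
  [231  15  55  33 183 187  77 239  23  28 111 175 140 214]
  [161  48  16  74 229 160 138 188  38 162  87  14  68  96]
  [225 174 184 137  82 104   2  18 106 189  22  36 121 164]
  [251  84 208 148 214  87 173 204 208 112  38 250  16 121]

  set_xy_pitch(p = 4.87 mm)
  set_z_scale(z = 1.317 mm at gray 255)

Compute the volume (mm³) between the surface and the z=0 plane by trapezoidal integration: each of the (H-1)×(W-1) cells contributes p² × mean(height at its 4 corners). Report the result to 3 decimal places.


height_mm = gray/255 × 1.317; cell vol = 4.87² × mean(4 corners)
unit = 4.87² × 1.317 / (4×255) = 0.0306227 mm³ per gray-sum
row 0: Σ corner-gray over 13 cells = 5412  → 165.7301
row 1: Σ corner-gray over 13 cells = 4746  → 145.3353
row 2: Σ corner-gray over 13 cells = 5905  → 180.8271
row 3: Σ corner-gray over 13 cells = 6606  → 202.2936
row 4: Σ corner-gray over 13 cells = 6915  → 211.7560
row 5: Σ corner-gray over 13 cells = 7127  → 218.2480
row 6: Σ corner-gray over 13 cells = 6444  → 197.3327
row 7: Σ corner-gray over 13 cells = 5316  → 162.7903
row 8: Σ corner-gray over 13 cells = 5186  → 158.8093
row 9: Σ corner-gray over 13 cells = 5835  → 178.6835
row 10: Σ corner-gray over 13 cells = 5678  → 173.8757
row 11: Σ corner-gray over 13 cells = 5440  → 166.5875
row 12: Σ corner-gray over 13 cells = 6595  → 201.9567
Σ rows: total corner-gray = 77205  → 2364.2258 mm³

2364.226


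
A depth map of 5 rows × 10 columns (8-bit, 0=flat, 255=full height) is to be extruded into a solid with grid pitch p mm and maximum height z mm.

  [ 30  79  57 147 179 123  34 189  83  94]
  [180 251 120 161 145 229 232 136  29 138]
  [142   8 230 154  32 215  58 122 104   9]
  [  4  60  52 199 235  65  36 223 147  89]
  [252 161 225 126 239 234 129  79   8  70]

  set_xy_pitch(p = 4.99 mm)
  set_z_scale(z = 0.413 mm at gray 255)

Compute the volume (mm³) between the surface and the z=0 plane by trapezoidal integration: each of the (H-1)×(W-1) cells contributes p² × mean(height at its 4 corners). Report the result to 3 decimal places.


height_mm = gray/255 × 0.413; cell vol = 4.99² × mean(4 corners)
unit = 4.99² × 0.413 / (4×255) = 0.0100821 mm³ per gray-sum
row 0: Σ corner-gray over 9 cells = 4830  → 48.6965
row 1: Σ corner-gray over 9 cells = 4921  → 49.6140
row 2: Σ corner-gray over 9 cells = 4124  → 41.5786
row 3: Σ corner-gray over 9 cells = 4851  → 48.9083
Σ rows: total corner-gray = 18726  → 188.7974 mm³

188.797


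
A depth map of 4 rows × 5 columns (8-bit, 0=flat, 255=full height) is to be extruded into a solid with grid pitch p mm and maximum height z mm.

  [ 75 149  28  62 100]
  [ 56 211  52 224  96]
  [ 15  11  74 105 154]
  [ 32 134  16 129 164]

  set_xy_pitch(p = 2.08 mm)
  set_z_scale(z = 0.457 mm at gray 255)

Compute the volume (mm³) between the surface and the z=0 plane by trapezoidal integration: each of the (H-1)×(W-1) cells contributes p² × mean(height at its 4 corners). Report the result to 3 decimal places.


9.221

height_mm = gray/255 × 0.457; cell vol = 2.08² × mean(4 corners)
unit = 2.08² × 0.457 / (4×255) = 0.0019384 mm³ per gray-sum
row 0: Σ corner-gray over 4 cells = 1779  → 3.4484
row 1: Σ corner-gray over 4 cells = 1675  → 3.2468
row 2: Σ corner-gray over 4 cells = 1303  → 2.5257
Σ rows: total corner-gray = 4757  → 9.2210 mm³


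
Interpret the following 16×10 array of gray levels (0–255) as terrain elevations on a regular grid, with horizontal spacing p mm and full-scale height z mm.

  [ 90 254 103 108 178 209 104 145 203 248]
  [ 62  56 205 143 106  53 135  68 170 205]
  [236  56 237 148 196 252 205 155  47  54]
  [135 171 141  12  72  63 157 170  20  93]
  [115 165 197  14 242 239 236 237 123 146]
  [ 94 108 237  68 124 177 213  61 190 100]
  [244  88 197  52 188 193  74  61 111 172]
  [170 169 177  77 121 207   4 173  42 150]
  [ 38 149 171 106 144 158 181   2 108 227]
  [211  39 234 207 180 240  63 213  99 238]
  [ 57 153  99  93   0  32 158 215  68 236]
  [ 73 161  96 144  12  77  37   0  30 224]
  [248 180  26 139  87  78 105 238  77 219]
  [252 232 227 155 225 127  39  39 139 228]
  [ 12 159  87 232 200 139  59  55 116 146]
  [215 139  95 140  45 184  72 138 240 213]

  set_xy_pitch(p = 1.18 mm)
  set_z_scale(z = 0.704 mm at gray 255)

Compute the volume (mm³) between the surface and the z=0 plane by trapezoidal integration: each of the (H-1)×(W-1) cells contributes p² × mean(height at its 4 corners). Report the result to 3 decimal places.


height_mm = gray/255 × 0.704; cell vol = 1.18² × mean(4 corners)
unit = 1.18² × 0.704 / (4×255) = 0.000961029 mm³ per gray-sum
row 0: Σ corner-gray over 9 cells = 5085  → 4.8868
row 1: Σ corner-gray over 9 cells = 5021  → 4.8253
row 2: Σ corner-gray over 9 cells = 4722  → 4.5380
row 3: Σ corner-gray over 9 cells = 5007  → 4.8119
row 4: Σ corner-gray over 9 cells = 5717  → 5.4942
row 5: Σ corner-gray over 9 cells = 4894  → 4.7033
row 6: Σ corner-gray over 9 cells = 4604  → 4.4246
row 7: Σ corner-gray over 9 cells = 4563  → 4.3852
row 8: Σ corner-gray over 9 cells = 5302  → 5.0954
row 9: Σ corner-gray over 9 cells = 4928  → 4.7360
row 10: Σ corner-gray over 9 cells = 3340  → 3.2098
row 11: Σ corner-gray over 9 cells = 3738  → 3.5923
row 12: Σ corner-gray over 9 cells = 5173  → 4.9714
row 13: Σ corner-gray over 9 cells = 5098  → 4.8993
row 14: Σ corner-gray over 9 cells = 4786  → 4.5995
Σ rows: total corner-gray = 71978  → 69.1729 mm³

69.173


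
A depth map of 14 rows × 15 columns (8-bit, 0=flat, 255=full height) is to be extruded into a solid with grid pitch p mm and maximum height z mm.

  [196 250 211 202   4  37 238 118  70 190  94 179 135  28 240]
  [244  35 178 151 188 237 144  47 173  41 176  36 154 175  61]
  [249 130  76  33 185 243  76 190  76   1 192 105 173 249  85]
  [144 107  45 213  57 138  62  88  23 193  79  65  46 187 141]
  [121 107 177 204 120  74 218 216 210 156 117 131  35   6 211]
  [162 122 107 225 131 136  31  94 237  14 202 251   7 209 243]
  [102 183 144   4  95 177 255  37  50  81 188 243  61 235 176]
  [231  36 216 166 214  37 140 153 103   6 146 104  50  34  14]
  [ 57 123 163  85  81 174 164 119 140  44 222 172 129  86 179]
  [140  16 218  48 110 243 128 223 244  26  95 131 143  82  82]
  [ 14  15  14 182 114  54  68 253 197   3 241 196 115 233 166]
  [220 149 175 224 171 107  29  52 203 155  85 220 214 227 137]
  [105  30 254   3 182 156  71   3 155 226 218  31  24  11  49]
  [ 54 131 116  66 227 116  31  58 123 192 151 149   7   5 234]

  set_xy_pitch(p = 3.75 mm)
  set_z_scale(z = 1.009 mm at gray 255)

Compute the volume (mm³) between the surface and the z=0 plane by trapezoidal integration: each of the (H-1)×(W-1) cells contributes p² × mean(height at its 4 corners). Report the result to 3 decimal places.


1298.856

height_mm = gray/255 × 1.009; cell vol = 3.75² × mean(4 corners)
unit = 3.75² × 1.009 / (4×255) = 0.0139108 mm³ per gray-sum
row 0: Σ corner-gray over 14 cells = 7723  → 107.4335
row 1: Σ corner-gray over 14 cells = 7567  → 105.2634
row 2: Σ corner-gray over 14 cells = 6683  → 92.9662
row 3: Σ corner-gray over 14 cells = 6765  → 94.1069
row 4: Σ corner-gray over 14 cells = 7811  → 108.6576
row 5: Σ corner-gray over 14 cells = 7721  → 107.4056
row 6: Σ corner-gray over 14 cells = 6839  → 95.1363
row 7: Σ corner-gray over 14 cells = 6695  → 93.1331
row 8: Σ corner-gray over 14 cells = 7276  → 101.2153
row 9: Σ corner-gray over 14 cells = 7186  → 99.9633
row 10: Σ corner-gray over 14 cells = 7929  → 110.2991
row 11: Σ corner-gray over 14 cells = 7261  → 101.0066
row 12: Σ corner-gray over 14 cells = 5914  → 82.2687
Σ rows: total corner-gray = 93370  → 1298.8557 mm³


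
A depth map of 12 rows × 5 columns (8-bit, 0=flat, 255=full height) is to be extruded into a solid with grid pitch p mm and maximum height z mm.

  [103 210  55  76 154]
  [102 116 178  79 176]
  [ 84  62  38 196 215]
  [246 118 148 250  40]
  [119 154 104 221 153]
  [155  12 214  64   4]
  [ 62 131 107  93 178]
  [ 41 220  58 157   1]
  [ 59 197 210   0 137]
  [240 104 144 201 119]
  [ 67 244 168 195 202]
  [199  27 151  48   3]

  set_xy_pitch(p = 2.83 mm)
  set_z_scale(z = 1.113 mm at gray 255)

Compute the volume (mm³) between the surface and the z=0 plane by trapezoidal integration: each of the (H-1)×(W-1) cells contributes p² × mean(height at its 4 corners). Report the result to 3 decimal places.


height_mm = gray/255 × 1.113; cell vol = 2.83² × mean(4 corners)
unit = 2.83² × 1.113 / (4×255) = 0.00873912 mm³ per gray-sum
row 0: Σ corner-gray over 4 cells = 1963  → 17.1549
row 1: Σ corner-gray over 4 cells = 1915  → 16.7354
row 2: Σ corner-gray over 4 cells = 2209  → 19.3047
row 3: Σ corner-gray over 4 cells = 2548  → 22.2673
row 4: Σ corner-gray over 4 cells = 1969  → 17.2073
row 5: Σ corner-gray over 4 cells = 1641  → 14.3409
row 6: Σ corner-gray over 4 cells = 1814  → 15.8528
row 7: Σ corner-gray over 4 cells = 1922  → 16.7966
row 8: Σ corner-gray over 4 cells = 2267  → 19.8116
row 9: Σ corner-gray over 4 cells = 2740  → 23.9452
row 10: Σ corner-gray over 4 cells = 2137  → 18.6755
Σ rows: total corner-gray = 23125  → 202.0922 mm³

202.092


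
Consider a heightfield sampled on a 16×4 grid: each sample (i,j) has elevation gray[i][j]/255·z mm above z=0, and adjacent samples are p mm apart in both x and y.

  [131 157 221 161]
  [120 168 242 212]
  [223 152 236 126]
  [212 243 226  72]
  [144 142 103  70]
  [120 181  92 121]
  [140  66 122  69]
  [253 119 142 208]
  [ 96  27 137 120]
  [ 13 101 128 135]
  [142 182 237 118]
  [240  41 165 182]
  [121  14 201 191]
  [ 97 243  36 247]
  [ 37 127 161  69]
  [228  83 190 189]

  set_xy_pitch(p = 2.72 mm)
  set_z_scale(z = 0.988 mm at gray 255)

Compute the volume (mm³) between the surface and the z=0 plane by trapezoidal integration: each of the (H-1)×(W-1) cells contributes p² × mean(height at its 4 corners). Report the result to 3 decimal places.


185.915

height_mm = gray/255 × 0.988; cell vol = 2.72² × mean(4 corners)
unit = 2.72² × 0.988 / (4×255) = 0.00716629 mm³ per gray-sum
row 0: Σ corner-gray over 3 cells = 2200  → 15.7658
row 1: Σ corner-gray over 3 cells = 2277  → 16.3176
row 2: Σ corner-gray over 3 cells = 2347  → 16.8193
row 3: Σ corner-gray over 3 cells = 1926  → 13.8023
row 4: Σ corner-gray over 3 cells = 1491  → 10.6849
row 5: Σ corner-gray over 3 cells = 1372  → 9.8322
row 6: Σ corner-gray over 3 cells = 1568  → 11.2367
row 7: Σ corner-gray over 3 cells = 1527  → 10.9429
row 8: Σ corner-gray over 3 cells = 1150  → 8.2412
row 9: Σ corner-gray over 3 cells = 1704  → 12.2114
row 10: Σ corner-gray over 3 cells = 1932  → 13.8453
row 11: Σ corner-gray over 3 cells = 1576  → 11.2941
row 12: Σ corner-gray over 3 cells = 1644  → 11.7814
row 13: Σ corner-gray over 3 cells = 1584  → 11.3514
row 14: Σ corner-gray over 3 cells = 1645  → 11.7886
Σ rows: total corner-gray = 25943  → 185.9151 mm³


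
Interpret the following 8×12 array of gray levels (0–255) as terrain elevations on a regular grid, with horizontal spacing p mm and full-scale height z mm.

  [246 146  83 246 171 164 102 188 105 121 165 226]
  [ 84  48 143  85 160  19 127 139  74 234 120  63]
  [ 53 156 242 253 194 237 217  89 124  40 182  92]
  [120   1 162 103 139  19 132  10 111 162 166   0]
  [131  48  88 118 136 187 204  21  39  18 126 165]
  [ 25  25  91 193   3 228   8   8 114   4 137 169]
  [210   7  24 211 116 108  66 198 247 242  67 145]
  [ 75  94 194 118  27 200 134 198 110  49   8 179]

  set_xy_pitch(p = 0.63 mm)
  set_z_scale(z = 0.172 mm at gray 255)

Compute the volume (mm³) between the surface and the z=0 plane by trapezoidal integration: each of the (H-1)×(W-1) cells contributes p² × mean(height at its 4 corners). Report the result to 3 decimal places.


2.434

height_mm = gray/255 × 0.172; cell vol = 0.63² × mean(4 corners)
unit = 0.63² × 0.172 / (4×255) = 6.69282e-05 mm³ per gray-sum
row 0: Σ corner-gray over 11 cells = 5899  → 0.3948
row 1: Σ corner-gray over 11 cells = 6058  → 0.4055
row 2: Σ corner-gray over 11 cells = 5743  → 0.3844
row 3: Σ corner-gray over 11 cells = 4396  → 0.2942
row 4: Σ corner-gray over 11 cells = 4082  → 0.2732
row 5: Σ corner-gray over 11 cells = 4743  → 0.3174
row 6: Σ corner-gray over 11 cells = 5445  → 0.3644
Σ rows: total corner-gray = 36366  → 2.4339 mm³


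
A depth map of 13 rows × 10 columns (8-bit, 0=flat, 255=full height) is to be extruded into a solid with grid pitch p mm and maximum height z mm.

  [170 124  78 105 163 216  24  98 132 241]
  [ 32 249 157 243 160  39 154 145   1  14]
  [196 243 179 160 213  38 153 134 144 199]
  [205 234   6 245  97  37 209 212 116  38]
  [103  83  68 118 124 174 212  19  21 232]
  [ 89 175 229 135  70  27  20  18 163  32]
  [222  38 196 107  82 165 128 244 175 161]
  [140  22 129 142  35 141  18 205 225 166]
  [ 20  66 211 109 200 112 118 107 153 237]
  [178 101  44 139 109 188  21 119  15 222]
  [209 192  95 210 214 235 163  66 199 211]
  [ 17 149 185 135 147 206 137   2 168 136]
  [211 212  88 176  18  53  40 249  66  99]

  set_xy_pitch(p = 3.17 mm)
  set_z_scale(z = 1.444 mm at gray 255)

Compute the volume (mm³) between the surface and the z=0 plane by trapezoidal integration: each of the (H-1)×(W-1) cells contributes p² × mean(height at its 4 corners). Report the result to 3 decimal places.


height_mm = gray/255 × 1.444; cell vol = 3.17² × mean(4 corners)
unit = 3.17² × 1.444 / (4×255) = 0.0142261 mm³ per gray-sum
row 0: Σ corner-gray over 9 cells = 4633  → 65.9095
row 1: Σ corner-gray over 9 cells = 5265  → 74.9004
row 2: Σ corner-gray over 9 cells = 5478  → 77.9305
row 3: Σ corner-gray over 9 cells = 4528  → 64.4157
row 4: Σ corner-gray over 9 cells = 3768  → 53.6039
row 5: Σ corner-gray over 9 cells = 4448  → 63.2776
row 6: Σ corner-gray over 9 cells = 4793  → 68.1856
row 7: Σ corner-gray over 9 cells = 4549  → 64.7145
row 8: Σ corner-gray over 9 cells = 4281  → 60.9019
row 9: Σ corner-gray over 9 cells = 5040  → 71.6995
row 10: Σ corner-gray over 9 cells = 5579  → 79.3674
row 11: Σ corner-gray over 9 cells = 4525  → 64.3731
Σ rows: total corner-gray = 56887  → 809.2796 mm³

809.280


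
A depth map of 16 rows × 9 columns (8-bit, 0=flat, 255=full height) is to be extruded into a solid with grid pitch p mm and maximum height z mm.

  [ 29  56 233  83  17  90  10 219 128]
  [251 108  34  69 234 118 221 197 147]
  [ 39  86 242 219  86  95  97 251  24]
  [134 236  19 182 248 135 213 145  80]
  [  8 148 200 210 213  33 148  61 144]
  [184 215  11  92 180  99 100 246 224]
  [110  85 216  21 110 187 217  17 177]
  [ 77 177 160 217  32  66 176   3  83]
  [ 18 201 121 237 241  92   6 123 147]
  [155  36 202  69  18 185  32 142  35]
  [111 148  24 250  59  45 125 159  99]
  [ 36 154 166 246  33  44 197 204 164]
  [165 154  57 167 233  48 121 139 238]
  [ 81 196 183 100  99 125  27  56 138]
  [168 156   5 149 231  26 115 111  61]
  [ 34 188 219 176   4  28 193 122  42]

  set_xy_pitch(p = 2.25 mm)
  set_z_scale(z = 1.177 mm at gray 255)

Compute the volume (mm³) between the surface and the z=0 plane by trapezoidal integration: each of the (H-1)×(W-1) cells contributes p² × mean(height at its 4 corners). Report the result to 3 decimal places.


height_mm = gray/255 × 1.177; cell vol = 2.25² × mean(4 corners)
unit = 2.25² × 1.177 / (4×255) = 0.00584173 mm³ per gray-sum
row 0: Σ corner-gray over 8 cells = 3933  → 22.9755
row 1: Σ corner-gray over 8 cells = 4575  → 26.7259
row 2: Σ corner-gray over 8 cells = 4785  → 27.9527
row 3: Σ corner-gray over 8 cells = 4748  → 27.7365
row 4: Σ corner-gray over 8 cells = 4472  → 26.1242
row 5: Σ corner-gray over 8 cells = 4287  → 25.0435
row 6: Σ corner-gray over 8 cells = 3815  → 22.2862
row 7: Σ corner-gray over 8 cells = 4029  → 23.5363
row 8: Σ corner-gray over 8 cells = 3765  → 21.9941
row 9: Σ corner-gray over 8 cells = 3388  → 19.7918
row 10: Σ corner-gray over 8 cells = 4118  → 24.0562
row 11: Σ corner-gray over 8 cells = 4529  → 26.4572
row 12: Σ corner-gray over 8 cells = 4032  → 23.5538
row 13: Σ corner-gray over 8 cells = 3606  → 21.0653
row 14: Σ corner-gray over 8 cells = 3751  → 21.9123
Σ rows: total corner-gray = 61833  → 361.2116 mm³

361.212


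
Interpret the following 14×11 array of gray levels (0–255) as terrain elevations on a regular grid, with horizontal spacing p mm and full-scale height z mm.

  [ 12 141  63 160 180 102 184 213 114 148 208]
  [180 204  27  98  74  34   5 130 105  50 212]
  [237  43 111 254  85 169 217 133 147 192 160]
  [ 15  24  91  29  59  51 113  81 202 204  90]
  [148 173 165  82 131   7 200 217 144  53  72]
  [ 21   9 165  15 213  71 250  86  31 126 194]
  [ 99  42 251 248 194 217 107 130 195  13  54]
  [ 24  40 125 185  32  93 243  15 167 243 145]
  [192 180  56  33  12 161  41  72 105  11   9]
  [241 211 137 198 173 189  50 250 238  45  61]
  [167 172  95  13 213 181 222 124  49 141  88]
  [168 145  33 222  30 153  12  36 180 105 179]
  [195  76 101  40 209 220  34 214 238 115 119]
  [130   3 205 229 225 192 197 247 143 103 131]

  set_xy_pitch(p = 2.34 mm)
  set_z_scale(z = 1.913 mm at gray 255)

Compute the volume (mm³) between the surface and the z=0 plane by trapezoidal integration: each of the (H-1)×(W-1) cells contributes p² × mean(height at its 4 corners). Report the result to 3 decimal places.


height_mm = gray/255 × 1.913; cell vol = 2.34² × mean(4 corners)
unit = 2.34² × 1.913 / (4×255) = 0.0102694 mm³ per gray-sum
row 0: Σ corner-gray over 10 cells = 4676  → 48.0199
row 1: Σ corner-gray over 10 cells = 4945  → 50.7824
row 2: Σ corner-gray over 10 cells = 4912  → 50.4435
row 3: Σ corner-gray over 10 cells = 4377  → 44.9493
row 4: Σ corner-gray over 10 cells = 4711  → 48.3793
row 5: Σ corner-gray over 10 cells = 5094  → 52.3125
row 6: Σ corner-gray over 10 cells = 5402  → 55.4755
row 7: Σ corner-gray over 10 cells = 3998  → 41.0572
row 8: Σ corner-gray over 10 cells = 4827  → 49.5706
row 9: Σ corner-gray over 10 cells = 5959  → 61.1956
row 10: Σ corner-gray over 10 cells = 4854  → 49.8478
row 11: Σ corner-gray over 10 cells = 4987  → 51.2137
row 12: Σ corner-gray over 10 cells = 6157  → 63.2289
Σ rows: total corner-gray = 64899  → 666.4760 mm³

666.476


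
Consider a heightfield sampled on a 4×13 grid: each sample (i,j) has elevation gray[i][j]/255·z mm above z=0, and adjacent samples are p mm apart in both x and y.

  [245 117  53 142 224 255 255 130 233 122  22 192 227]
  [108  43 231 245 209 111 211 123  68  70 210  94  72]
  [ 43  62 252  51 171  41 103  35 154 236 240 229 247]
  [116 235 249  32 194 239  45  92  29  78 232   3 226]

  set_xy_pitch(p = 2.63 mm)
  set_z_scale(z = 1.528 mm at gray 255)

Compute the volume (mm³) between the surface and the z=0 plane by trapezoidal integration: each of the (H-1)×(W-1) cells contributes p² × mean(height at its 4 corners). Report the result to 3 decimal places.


height_mm = gray/255 × 1.528; cell vol = 2.63² × mean(4 corners)
unit = 2.63² × 1.528 / (4×255) = 0.0103618 mm³ per gray-sum
row 0: Σ corner-gray over 12 cells = 7372  → 76.3871
row 1: Σ corner-gray over 12 cells = 6848  → 70.9575
row 2: Σ corner-gray over 12 cells = 6636  → 68.7608
Σ rows: total corner-gray = 20856  → 216.1054 mm³

216.105


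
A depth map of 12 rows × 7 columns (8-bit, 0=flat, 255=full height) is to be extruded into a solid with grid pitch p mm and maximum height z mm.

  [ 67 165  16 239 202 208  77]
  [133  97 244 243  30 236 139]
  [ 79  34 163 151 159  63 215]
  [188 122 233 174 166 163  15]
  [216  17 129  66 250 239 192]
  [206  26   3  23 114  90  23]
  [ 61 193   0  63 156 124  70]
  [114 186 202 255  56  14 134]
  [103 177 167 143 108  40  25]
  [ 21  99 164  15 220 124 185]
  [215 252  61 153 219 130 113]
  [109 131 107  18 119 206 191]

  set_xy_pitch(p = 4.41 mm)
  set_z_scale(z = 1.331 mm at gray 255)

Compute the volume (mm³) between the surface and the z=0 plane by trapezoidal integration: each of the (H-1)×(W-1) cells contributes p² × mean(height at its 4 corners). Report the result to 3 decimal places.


872.592

height_mm = gray/255 × 1.331; cell vol = 4.41² × mean(4 corners)
unit = 4.41² × 1.331 / (4×255) = 0.0253779 mm³ per gray-sum
row 0: Σ corner-gray over 6 cells = 3776  → 95.8268
row 1: Σ corner-gray over 6 cells = 3406  → 86.4370
row 2: Σ corner-gray over 6 cells = 3353  → 85.0920
row 3: Σ corner-gray over 6 cells = 3729  → 94.6341
row 4: Σ corner-gray over 6 cells = 2551  → 64.7389
row 5: Σ corner-gray over 6 cells = 1944  → 49.3346
row 6: Σ corner-gray over 6 cells = 2877  → 73.0121
row 7: Σ corner-gray over 6 cells = 3072  → 77.9608
row 8: Σ corner-gray over 6 cells = 2848  → 72.2762
row 9: Σ corner-gray over 6 cells = 3408  → 86.4878
row 10: Σ corner-gray over 6 cells = 3420  → 86.7923
Σ rows: total corner-gray = 34384  → 872.5925 mm³


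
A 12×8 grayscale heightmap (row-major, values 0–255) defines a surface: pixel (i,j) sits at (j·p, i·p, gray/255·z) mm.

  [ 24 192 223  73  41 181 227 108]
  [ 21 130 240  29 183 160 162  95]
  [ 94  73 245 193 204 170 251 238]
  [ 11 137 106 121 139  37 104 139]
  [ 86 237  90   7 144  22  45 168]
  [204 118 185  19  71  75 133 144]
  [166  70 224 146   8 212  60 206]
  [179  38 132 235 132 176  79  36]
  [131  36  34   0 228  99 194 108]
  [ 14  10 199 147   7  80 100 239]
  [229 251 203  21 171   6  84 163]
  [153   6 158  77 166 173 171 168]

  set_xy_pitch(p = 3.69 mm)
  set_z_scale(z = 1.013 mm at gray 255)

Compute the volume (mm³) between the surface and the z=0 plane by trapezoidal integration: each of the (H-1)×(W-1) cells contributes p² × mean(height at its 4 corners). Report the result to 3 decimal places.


514.118

height_mm = gray/255 × 1.013; cell vol = 3.69² × mean(4 corners)
unit = 3.69² × 1.013 / (4×255) = 0.0135227 mm³ per gray-sum
row 0: Σ corner-gray over 7 cells = 3930  → 53.1440
row 1: Σ corner-gray over 7 cells = 4528  → 61.2306
row 2: Σ corner-gray over 7 cells = 4042  → 54.6586
row 3: Σ corner-gray over 7 cells = 2782  → 37.6200
row 4: Σ corner-gray over 7 cells = 2894  → 39.1346
row 5: Σ corner-gray over 7 cells = 3362  → 45.4632
row 6: Σ corner-gray over 7 cells = 3611  → 48.8303
row 7: Σ corner-gray over 7 cells = 3220  → 43.5430
row 8: Σ corner-gray over 7 cells = 2760  → 37.3225
row 9: Σ corner-gray over 7 cells = 3203  → 43.3131
row 10: Σ corner-gray over 7 cells = 3687  → 49.8580
Σ rows: total corner-gray = 38019  → 514.1179 mm³


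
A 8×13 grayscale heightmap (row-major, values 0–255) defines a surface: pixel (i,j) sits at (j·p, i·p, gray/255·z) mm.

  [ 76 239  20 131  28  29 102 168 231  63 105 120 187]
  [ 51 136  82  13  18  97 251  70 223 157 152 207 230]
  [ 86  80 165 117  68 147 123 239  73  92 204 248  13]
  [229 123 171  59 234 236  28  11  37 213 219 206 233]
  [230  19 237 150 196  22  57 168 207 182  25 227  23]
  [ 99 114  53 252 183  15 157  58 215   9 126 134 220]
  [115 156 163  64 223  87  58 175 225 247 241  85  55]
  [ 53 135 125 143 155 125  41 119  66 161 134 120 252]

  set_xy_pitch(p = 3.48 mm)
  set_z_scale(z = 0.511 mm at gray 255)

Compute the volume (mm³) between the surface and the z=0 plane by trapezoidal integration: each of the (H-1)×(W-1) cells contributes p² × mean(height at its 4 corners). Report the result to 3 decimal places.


272.848

height_mm = gray/255 × 0.511; cell vol = 3.48² × mean(4 corners)
unit = 3.48² × 0.511 / (4×255) = 0.00606707 mm³ per gray-sum
row 0: Σ corner-gray over 12 cells = 5828  → 35.3589
row 1: Σ corner-gray over 12 cells = 6304  → 38.2468
row 2: Σ corner-gray over 12 cells = 6747  → 40.9345
row 3: Σ corner-gray over 12 cells = 6769  → 41.0680
row 4: Σ corner-gray over 12 cells = 6184  → 37.5188
row 5: Σ corner-gray over 12 cells = 6569  → 39.8546
row 6: Σ corner-gray over 12 cells = 6571  → 39.8667
Σ rows: total corner-gray = 44972  → 272.8484 mm³


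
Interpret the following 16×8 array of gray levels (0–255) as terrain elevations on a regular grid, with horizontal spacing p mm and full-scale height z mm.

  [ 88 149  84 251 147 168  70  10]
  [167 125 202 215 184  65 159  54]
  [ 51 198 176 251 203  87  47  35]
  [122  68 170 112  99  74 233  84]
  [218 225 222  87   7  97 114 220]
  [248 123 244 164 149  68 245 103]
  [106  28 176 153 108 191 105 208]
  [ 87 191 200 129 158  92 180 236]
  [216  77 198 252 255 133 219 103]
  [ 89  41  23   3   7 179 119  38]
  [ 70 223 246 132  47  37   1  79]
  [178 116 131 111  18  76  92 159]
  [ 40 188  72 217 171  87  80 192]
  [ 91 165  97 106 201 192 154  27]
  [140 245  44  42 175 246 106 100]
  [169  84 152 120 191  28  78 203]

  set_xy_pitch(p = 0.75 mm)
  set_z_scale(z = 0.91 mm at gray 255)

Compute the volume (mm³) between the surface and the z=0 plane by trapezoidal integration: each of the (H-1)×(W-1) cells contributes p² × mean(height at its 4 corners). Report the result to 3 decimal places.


height_mm = gray/255 × 0.91; cell vol = 0.75² × mean(4 corners)
unit = 0.75² × 0.91 / (4×255) = 0.000501838 mm³ per gray-sum
row 0: Σ corner-gray over 7 cells = 3957  → 1.9858
row 1: Σ corner-gray over 7 cells = 4131  → 2.0731
row 2: Σ corner-gray over 7 cells = 3728  → 1.8709
row 3: Σ corner-gray over 7 cells = 3660  → 1.8367
row 4: Σ corner-gray over 7 cells = 4279  → 2.1474
row 5: Σ corner-gray over 7 cells = 4173  → 2.0942
row 6: Σ corner-gray over 7 cells = 4059  → 2.0370
row 7: Σ corner-gray over 7 cells = 4810  → 2.4138
row 8: Σ corner-gray over 7 cells = 3458  → 1.7354
row 9: Σ corner-gray over 7 cells = 2392  → 1.2004
row 10: Σ corner-gray over 7 cells = 2946  → 1.4784
row 11: Σ corner-gray over 7 cells = 3287  → 1.6495
row 12: Σ corner-gray over 7 cells = 3810  → 1.9120
row 13: Σ corner-gray over 7 cells = 3904  → 1.9592
row 14: Σ corner-gray over 7 cells = 3634  → 1.8237
Σ rows: total corner-gray = 56228  → 28.2174 mm³

28.217


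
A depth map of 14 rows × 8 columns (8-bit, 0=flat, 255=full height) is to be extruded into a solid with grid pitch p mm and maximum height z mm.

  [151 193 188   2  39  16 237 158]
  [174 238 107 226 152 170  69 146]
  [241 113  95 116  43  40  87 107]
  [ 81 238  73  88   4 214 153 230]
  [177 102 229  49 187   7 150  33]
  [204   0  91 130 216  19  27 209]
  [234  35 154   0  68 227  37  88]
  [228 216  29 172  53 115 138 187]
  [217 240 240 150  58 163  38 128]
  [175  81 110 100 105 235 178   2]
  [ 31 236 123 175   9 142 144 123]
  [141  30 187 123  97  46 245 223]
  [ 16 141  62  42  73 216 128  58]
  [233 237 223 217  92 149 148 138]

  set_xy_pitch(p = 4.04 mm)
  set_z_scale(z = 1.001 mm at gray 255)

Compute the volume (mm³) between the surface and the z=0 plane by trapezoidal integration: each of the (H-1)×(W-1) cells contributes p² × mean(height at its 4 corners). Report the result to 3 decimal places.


height_mm = gray/255 × 1.001; cell vol = 4.04² × mean(4 corners)
unit = 4.04² × 1.001 / (4×255) = 0.0160176 mm³ per gray-sum
row 0: Σ corner-gray over 7 cells = 3903  → 62.5166
row 1: Σ corner-gray over 7 cells = 3580  → 57.3429
row 2: Σ corner-gray over 7 cells = 3187  → 51.0480
row 3: Σ corner-gray over 7 cells = 3509  → 56.2057
row 4: Σ corner-gray over 7 cells = 3037  → 48.6454
row 5: Σ corner-gray over 7 cells = 2743  → 43.9362
row 6: Σ corner-gray over 7 cells = 3225  → 51.6567
row 7: Σ corner-gray over 7 cells = 3984  → 63.8140
row 8: Σ corner-gray over 7 cells = 3918  → 62.7568
row 9: Σ corner-gray over 7 cells = 3607  → 57.7754
row 10: Σ corner-gray over 7 cells = 3632  → 58.1758
row 11: Σ corner-gray over 7 cells = 3218  → 51.5445
row 12: Σ corner-gray over 7 cells = 3901  → 62.4845
Σ rows: total corner-gray = 45444  → 727.9025 mm³

727.902


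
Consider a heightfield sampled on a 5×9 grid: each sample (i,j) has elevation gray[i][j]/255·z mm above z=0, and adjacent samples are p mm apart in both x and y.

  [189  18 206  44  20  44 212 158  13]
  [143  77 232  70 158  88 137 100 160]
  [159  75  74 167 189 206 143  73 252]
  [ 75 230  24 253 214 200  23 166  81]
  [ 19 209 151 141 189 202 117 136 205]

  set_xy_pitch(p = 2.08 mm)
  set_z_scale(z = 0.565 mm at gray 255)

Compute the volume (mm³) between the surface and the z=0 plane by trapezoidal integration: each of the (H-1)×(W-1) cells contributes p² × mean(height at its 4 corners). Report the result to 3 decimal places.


41.833

height_mm = gray/255 × 0.565; cell vol = 2.08² × mean(4 corners)
unit = 2.08² × 0.565 / (4×255) = 0.00239649 mm³ per gray-sum
row 0: Σ corner-gray over 8 cells = 3633  → 8.7064
row 1: Σ corner-gray over 8 cells = 4292  → 10.2857
row 2: Σ corner-gray over 8 cells = 4641  → 11.1221
row 3: Σ corner-gray over 8 cells = 4890  → 11.7188
Σ rows: total corner-gray = 17456  → 41.8331 mm³


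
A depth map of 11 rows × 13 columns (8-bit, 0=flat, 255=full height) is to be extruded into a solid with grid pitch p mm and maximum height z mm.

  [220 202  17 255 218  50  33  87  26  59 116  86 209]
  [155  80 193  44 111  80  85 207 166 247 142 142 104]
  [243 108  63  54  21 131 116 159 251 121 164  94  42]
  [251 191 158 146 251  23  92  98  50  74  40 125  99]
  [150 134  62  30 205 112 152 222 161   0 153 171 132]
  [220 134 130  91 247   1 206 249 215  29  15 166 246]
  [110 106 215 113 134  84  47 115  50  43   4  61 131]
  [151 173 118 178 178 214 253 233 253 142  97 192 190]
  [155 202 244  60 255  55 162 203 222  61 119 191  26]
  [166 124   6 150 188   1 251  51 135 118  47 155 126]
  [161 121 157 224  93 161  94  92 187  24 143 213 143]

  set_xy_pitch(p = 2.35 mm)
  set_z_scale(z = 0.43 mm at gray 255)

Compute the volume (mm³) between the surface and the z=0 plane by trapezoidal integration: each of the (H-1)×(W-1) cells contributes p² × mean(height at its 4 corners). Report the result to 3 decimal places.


146.911

height_mm = gray/255 × 0.43; cell vol = 2.35² × mean(4 corners)
unit = 2.35² × 0.43 / (4×255) = 0.00232811 mm³ per gray-sum
row 0: Σ corner-gray over 12 cells = 5980  → 13.9221
row 1: Σ corner-gray over 12 cells = 6102  → 14.2061
row 2: Σ corner-gray over 12 cells = 5695  → 13.2586
row 3: Σ corner-gray over 12 cells = 5932  → 13.8104
row 4: Σ corner-gray over 12 cells = 6518  → 15.1746
row 5: Σ corner-gray over 12 cells = 5617  → 13.0770
row 6: Σ corner-gray over 12 cells = 6588  → 15.3376
row 7: Σ corner-gray over 12 cells = 8132  → 18.9322
row 8: Σ corner-gray over 12 cells = 6473  → 15.0699
row 9: Σ corner-gray over 12 cells = 6066  → 14.1223
Σ rows: total corner-gray = 63103  → 146.9109 mm³


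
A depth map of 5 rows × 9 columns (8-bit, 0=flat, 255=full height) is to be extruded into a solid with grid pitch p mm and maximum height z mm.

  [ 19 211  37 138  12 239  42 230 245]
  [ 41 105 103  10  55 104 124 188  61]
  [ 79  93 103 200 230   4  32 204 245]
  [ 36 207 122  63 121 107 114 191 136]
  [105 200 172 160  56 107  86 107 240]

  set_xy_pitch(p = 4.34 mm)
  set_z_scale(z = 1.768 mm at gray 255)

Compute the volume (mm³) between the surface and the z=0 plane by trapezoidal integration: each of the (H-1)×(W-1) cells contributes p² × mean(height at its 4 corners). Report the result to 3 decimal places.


500.140

height_mm = gray/255 × 1.768; cell vol = 4.34² × mean(4 corners)
unit = 4.34² × 1.768 / (4×255) = 0.0326484 mm³ per gray-sum
row 0: Σ corner-gray over 8 cells = 3562  → 116.2935
row 1: Σ corner-gray over 8 cells = 3536  → 115.4446
row 2: Σ corner-gray over 8 cells = 4078  → 133.1401
row 3: Σ corner-gray over 8 cells = 4143  → 135.2622
Σ rows: total corner-gray = 15319  → 500.1404 mm³


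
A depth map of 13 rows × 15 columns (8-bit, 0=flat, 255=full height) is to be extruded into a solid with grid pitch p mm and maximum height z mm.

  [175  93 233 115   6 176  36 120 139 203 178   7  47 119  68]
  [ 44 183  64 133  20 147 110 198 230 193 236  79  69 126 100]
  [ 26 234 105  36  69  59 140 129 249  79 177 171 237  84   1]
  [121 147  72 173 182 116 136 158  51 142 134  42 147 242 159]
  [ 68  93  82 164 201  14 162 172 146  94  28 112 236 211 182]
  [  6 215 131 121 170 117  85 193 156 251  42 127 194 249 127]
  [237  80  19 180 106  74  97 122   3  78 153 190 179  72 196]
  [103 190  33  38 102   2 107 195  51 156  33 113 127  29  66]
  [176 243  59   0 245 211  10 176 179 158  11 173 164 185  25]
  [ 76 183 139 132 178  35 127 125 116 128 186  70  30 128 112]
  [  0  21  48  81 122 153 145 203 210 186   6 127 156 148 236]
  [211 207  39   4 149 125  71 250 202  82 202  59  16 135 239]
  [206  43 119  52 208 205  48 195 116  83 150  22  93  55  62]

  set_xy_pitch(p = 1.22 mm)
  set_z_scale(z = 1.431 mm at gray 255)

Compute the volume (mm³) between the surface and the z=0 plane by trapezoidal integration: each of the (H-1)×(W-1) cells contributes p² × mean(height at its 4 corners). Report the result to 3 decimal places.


height_mm = gray/255 × 1.431; cell vol = 1.22² × mean(4 corners)
unit = 1.22² × 1.431 / (4×255) = 0.00208814 mm³ per gray-sum
row 0: Σ corner-gray over 14 cells = 6907  → 14.4228
row 1: Σ corner-gray over 14 cells = 7285  → 15.2121
row 2: Σ corner-gray over 14 cells = 7329  → 15.3040
row 3: Σ corner-gray over 14 cells = 7444  → 15.5441
row 4: Σ corner-gray over 14 cells = 7915  → 16.5276
row 5: Σ corner-gray over 14 cells = 7374  → 15.3979
row 6: Σ corner-gray over 14 cells = 5660  → 11.8189
row 7: Σ corner-gray over 14 cells = 6350  → 13.2597
row 8: Σ corner-gray over 14 cells = 7171  → 14.9740
row 9: Σ corner-gray over 14 cells = 6790  → 14.1785
row 10: Σ corner-gray over 14 cells = 6980  → 14.5752
row 11: Σ corner-gray over 14 cells = 6578  → 13.7358
Σ rows: total corner-gray = 83783  → 174.9504 mm³

174.950


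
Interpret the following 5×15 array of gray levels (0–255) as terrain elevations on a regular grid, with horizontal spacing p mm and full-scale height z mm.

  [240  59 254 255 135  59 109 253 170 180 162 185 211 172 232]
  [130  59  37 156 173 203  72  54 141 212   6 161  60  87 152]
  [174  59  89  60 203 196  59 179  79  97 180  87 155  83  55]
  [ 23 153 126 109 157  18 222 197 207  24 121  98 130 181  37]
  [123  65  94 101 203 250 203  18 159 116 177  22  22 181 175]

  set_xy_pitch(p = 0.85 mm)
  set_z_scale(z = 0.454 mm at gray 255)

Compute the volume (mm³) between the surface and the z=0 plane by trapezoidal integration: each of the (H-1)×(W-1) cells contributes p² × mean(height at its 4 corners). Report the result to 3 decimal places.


height_mm = gray/255 × 0.454; cell vol = 0.85² × mean(4 corners)
unit = 0.85² × 0.454 / (4×255) = 0.000321583 mm³ per gray-sum
row 0: Σ corner-gray over 14 cells = 8004  → 2.5740
row 1: Σ corner-gray over 14 cells = 6405  → 2.0597
row 2: Σ corner-gray over 14 cells = 6827  → 2.1954
row 3: Σ corner-gray over 14 cells = 7066  → 2.2723
Σ rows: total corner-gray = 28302  → 9.1015 mm³

9.101


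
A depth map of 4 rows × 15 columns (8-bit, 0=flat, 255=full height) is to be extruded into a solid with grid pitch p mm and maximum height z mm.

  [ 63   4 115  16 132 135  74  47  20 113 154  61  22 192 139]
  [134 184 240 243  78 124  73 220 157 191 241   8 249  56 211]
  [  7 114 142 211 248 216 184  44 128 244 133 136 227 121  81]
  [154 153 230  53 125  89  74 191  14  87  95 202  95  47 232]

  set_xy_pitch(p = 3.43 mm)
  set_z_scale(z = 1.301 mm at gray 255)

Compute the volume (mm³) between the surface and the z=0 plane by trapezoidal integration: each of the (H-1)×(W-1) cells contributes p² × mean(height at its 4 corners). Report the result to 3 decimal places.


height_mm = gray/255 × 1.301; cell vol = 3.43² × mean(4 corners)
unit = 3.43² × 1.301 / (4×255) = 0.015006 mm³ per gray-sum
row 0: Σ corner-gray over 14 cells = 6845  → 102.7162
row 1: Σ corner-gray over 14 cells = 8857  → 132.9083
row 2: Σ corner-gray over 14 cells = 7680  → 115.2462
Σ rows: total corner-gray = 23382  → 350.8706 mm³

350.871


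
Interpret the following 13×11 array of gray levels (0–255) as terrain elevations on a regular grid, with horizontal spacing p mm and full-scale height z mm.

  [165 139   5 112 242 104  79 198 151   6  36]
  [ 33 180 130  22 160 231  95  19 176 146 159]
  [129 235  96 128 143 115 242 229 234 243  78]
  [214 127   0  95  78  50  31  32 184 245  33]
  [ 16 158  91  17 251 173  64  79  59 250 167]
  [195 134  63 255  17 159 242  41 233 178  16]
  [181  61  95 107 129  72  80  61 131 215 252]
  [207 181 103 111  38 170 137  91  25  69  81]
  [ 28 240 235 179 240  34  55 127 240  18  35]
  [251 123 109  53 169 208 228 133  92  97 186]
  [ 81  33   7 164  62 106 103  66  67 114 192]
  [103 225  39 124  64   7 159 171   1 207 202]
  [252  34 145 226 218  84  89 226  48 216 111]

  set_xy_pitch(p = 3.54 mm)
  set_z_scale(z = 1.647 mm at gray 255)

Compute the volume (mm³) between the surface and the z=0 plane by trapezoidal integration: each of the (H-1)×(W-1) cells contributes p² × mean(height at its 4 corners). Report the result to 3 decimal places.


height_mm = gray/255 × 1.647; cell vol = 3.54² × mean(4 corners)
unit = 3.54² × 1.647 / (4×255) = 0.0202348 mm³ per gray-sum
row 0: Σ corner-gray over 10 cells = 4783  → 96.7833
row 1: Σ corner-gray over 10 cells = 6047  → 122.3601
row 2: Σ corner-gray over 10 cells = 5468  → 110.6442
row 3: Σ corner-gray over 10 cells = 4398  → 88.9929
row 4: Σ corner-gray over 10 cells = 5322  → 107.6899
row 5: Σ corner-gray over 10 cells = 5190  → 105.0189
row 6: Σ corner-gray over 10 cells = 4473  → 90.5105
row 7: Σ corner-gray over 10 cells = 4937  → 99.8994
row 8: Σ corner-gray over 10 cells = 5660  → 114.5292
row 9: Σ corner-gray over 10 cells = 4578  → 92.6351
row 10: Σ corner-gray over 10 cells = 4016  → 81.2632
row 11: Σ corner-gray over 10 cells = 5234  → 105.9092
Σ rows: total corner-gray = 60106  → 1216.2358 mm³

1216.236


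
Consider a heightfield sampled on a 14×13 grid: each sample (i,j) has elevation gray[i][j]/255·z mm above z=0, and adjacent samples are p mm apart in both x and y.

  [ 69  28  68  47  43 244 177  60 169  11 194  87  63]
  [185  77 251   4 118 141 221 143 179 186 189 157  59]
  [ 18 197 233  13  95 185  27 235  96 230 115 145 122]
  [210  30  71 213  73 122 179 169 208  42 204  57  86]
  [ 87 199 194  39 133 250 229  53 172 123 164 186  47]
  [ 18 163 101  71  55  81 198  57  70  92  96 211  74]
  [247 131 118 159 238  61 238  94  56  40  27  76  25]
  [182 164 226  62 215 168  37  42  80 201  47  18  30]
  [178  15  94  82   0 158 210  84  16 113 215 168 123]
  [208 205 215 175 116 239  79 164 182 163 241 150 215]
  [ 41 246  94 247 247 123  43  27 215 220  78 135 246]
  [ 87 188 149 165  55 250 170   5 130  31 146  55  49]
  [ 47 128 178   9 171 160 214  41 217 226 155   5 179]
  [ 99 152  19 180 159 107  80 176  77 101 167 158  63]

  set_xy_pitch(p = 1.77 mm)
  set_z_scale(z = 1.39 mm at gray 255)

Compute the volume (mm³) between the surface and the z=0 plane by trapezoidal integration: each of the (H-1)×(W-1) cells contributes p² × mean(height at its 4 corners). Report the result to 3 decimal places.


347.593

height_mm = gray/255 × 1.39; cell vol = 1.77² × mean(4 corners)
unit = 1.77² × 1.39 / (4×255) = 0.00426934 mm³ per gray-sum
row 0: Σ corner-gray over 12 cells = 5964  → 25.4624
row 1: Σ corner-gray over 12 cells = 6858  → 29.2792
row 2: Σ corner-gray over 12 cells = 6314  → 26.9566
row 3: Σ corner-gray over 12 cells = 6650  → 28.3911
row 4: Σ corner-gray over 12 cells = 6100  → 26.0430
row 5: Σ corner-gray over 12 cells = 5230  → 22.3287
row 6: Σ corner-gray over 12 cells = 5480  → 23.3960
row 7: Σ corner-gray over 12 cells = 5343  → 22.8111
row 8: Σ corner-gray over 12 cells = 6892  → 29.4243
row 9: Σ corner-gray over 12 cells = 7918  → 33.8047
row 10: Σ corner-gray over 12 cells = 6461  → 27.5842
row 11: Σ corner-gray over 12 cells = 6058  → 25.8637
row 12: Σ corner-gray over 12 cells = 6148  → 26.2479
Σ rows: total corner-gray = 81416  → 347.5929 mm³
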